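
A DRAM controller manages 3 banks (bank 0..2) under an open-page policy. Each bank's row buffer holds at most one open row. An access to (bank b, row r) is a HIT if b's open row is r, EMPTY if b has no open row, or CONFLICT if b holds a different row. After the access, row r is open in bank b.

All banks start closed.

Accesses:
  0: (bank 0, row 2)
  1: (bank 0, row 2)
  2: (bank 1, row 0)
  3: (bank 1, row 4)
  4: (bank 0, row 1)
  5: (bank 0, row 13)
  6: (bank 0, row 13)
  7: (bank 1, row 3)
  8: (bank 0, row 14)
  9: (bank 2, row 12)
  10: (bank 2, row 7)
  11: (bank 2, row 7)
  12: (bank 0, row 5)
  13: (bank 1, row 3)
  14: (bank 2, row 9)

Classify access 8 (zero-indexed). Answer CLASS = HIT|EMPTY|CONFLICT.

step 0: bank0 None->2 [EMPTY]
step 1: bank0 2->2 [HIT]
step 2: bank1 None->0 [EMPTY]
step 3: bank1 0->4 [CONFLICT]
step 4: bank0 2->1 [CONFLICT]
step 5: bank0 1->13 [CONFLICT]
step 6: bank0 13->13 [HIT]
step 7: bank1 4->3 [CONFLICT]
step 8: bank0 13->14 [CONFLICT]
step 9: bank2 None->12 [EMPTY]
step 10: bank2 12->7 [CONFLICT]
step 11: bank2 7->7 [HIT]
step 12: bank0 14->5 [CONFLICT]
step 13: bank1 3->3 [HIT]
step 14: bank2 7->9 [CONFLICT]

CLASS = CONFLICT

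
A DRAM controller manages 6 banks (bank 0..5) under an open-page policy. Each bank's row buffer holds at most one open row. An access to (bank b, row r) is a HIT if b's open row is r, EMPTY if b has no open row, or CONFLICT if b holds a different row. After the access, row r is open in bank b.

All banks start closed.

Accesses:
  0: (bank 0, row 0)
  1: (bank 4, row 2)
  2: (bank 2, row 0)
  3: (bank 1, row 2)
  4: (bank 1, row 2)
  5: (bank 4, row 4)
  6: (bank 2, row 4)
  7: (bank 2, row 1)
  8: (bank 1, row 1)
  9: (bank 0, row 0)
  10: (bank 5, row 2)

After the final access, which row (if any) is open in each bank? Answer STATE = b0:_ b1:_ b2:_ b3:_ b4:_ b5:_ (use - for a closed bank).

step 0: bank0 None->0 [EMPTY]
step 1: bank4 None->2 [EMPTY]
step 2: bank2 None->0 [EMPTY]
step 3: bank1 None->2 [EMPTY]
step 4: bank1 2->2 [HIT]
step 5: bank4 2->4 [CONFLICT]
step 6: bank2 0->4 [CONFLICT]
step 7: bank2 4->1 [CONFLICT]
step 8: bank1 2->1 [CONFLICT]
step 9: bank0 0->0 [HIT]
step 10: bank5 None->2 [EMPTY]

STATE = b0:0 b1:1 b2:1 b3:- b4:4 b5:2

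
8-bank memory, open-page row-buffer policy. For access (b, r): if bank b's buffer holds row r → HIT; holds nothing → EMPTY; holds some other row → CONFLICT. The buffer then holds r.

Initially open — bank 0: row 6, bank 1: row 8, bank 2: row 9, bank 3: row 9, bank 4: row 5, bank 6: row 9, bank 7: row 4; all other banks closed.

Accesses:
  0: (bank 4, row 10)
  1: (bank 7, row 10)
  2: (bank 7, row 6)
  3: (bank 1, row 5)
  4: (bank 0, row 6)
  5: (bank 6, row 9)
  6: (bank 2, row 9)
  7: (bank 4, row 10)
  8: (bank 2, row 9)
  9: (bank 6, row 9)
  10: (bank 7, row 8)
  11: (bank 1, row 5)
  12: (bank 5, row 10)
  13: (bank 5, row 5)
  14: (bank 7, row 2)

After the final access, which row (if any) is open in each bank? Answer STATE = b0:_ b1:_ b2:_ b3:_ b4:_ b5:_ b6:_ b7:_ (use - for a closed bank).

#0 (4,10) C  (was 5)
#1 (7,10) C  (was 4)
#2 (7,6) C  (was 10)
#3 (1,5) C  (was 8)
#4 (0,6) H  (was 6)
#5 (6,9) H  (was 9)
#6 (2,9) H  (was 9)
#7 (4,10) H  (was 10)
#8 (2,9) H  (was 9)
#9 (6,9) H  (was 9)
#10 (7,8) C  (was 6)
#11 (1,5) H  (was 5)
#12 (5,10) E
#13 (5,5) C  (was 10)
#14 (7,2) C  (was 8)

STATE = b0:6 b1:5 b2:9 b3:9 b4:10 b5:5 b6:9 b7:2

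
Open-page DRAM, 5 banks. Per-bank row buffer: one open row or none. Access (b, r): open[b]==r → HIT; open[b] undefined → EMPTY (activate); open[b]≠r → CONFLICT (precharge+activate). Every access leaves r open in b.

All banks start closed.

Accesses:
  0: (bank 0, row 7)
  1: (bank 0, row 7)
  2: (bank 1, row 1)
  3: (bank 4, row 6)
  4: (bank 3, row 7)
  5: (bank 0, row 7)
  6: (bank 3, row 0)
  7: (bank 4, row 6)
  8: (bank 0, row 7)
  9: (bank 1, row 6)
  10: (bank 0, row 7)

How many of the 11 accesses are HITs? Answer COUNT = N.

COUNT = 5

0: bank 0 row 7 — prev None → EMPTY
1: bank 0 row 7 — prev 7 → HIT
2: bank 1 row 1 — prev None → EMPTY
3: bank 4 row 6 — prev None → EMPTY
4: bank 3 row 7 — prev None → EMPTY
5: bank 0 row 7 — prev 7 → HIT
6: bank 3 row 0 — prev 7 → CONFLICT
7: bank 4 row 6 — prev 6 → HIT
8: bank 0 row 7 — prev 7 → HIT
9: bank 1 row 6 — prev 1 → CONFLICT
10: bank 0 row 7 — prev 7 → HIT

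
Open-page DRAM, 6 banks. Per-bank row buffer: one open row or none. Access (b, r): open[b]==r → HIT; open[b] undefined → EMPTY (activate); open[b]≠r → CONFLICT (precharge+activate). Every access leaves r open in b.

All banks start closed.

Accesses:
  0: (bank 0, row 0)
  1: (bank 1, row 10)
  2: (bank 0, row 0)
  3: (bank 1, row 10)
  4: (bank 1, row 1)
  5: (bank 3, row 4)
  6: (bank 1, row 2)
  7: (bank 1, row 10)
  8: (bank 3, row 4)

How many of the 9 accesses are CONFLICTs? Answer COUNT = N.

COUNT = 3

#0 (0,0) E
#1 (1,10) E
#2 (0,0) H  (was 0)
#3 (1,10) H  (was 10)
#4 (1,1) C  (was 10)
#5 (3,4) E
#6 (1,2) C  (was 1)
#7 (1,10) C  (was 2)
#8 (3,4) H  (was 4)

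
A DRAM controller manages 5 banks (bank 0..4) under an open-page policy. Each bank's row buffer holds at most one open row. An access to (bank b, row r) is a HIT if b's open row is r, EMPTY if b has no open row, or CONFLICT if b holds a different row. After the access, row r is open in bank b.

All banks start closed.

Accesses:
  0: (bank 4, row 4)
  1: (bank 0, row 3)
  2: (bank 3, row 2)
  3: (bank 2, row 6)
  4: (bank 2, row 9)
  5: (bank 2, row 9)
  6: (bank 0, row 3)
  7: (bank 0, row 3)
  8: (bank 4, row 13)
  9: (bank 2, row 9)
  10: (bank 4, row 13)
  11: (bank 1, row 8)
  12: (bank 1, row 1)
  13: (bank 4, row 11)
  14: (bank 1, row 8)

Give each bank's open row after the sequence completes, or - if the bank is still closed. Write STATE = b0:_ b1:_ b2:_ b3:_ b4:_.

STATE = b0:3 b1:8 b2:9 b3:2 b4:11

  [0] b4 r4: no row ⇒ E
  [1] b0 r3: no row ⇒ E
  [2] b3 r2: no row ⇒ E
  [3] b2 r6: no row ⇒ E
  [4] b2 r9: had r6 ⇒ C
  [5] b2 r9: had r9 ⇒ H
  [6] b0 r3: had r3 ⇒ H
  [7] b0 r3: had r3 ⇒ H
  [8] b4 r13: had r4 ⇒ C
  [9] b2 r9: had r9 ⇒ H
  [10] b4 r13: had r13 ⇒ H
  [11] b1 r8: no row ⇒ E
  [12] b1 r1: had r8 ⇒ C
  [13] b4 r11: had r13 ⇒ C
  [14] b1 r8: had r1 ⇒ C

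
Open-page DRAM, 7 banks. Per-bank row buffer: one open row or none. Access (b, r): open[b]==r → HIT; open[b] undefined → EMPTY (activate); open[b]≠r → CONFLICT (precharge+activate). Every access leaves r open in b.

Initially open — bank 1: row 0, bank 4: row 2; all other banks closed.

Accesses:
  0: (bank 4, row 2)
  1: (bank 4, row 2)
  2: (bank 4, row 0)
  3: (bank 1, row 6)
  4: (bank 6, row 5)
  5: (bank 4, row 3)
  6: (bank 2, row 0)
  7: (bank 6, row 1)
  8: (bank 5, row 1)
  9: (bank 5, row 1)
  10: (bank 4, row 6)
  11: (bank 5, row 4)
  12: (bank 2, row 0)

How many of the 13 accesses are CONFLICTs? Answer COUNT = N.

  [0] b4 r2: had r2 ⇒ H
  [1] b4 r2: had r2 ⇒ H
  [2] b4 r0: had r2 ⇒ C
  [3] b1 r6: had r0 ⇒ C
  [4] b6 r5: no row ⇒ E
  [5] b4 r3: had r0 ⇒ C
  [6] b2 r0: no row ⇒ E
  [7] b6 r1: had r5 ⇒ C
  [8] b5 r1: no row ⇒ E
  [9] b5 r1: had r1 ⇒ H
  [10] b4 r6: had r3 ⇒ C
  [11] b5 r4: had r1 ⇒ C
  [12] b2 r0: had r0 ⇒ H

COUNT = 6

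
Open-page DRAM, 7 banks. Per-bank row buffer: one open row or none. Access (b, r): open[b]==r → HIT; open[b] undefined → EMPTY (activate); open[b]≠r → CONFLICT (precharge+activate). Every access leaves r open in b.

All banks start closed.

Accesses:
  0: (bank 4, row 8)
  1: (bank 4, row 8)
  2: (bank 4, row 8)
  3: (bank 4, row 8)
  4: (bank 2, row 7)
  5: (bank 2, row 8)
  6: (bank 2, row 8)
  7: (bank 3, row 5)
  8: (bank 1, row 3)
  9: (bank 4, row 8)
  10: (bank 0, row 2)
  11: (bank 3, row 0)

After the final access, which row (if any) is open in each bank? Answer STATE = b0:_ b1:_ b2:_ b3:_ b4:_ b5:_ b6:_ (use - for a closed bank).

STATE = b0:2 b1:3 b2:8 b3:0 b4:8 b5:- b6:-

0: bank 4 row 8 — prev None → EMPTY
1: bank 4 row 8 — prev 8 → HIT
2: bank 4 row 8 — prev 8 → HIT
3: bank 4 row 8 — prev 8 → HIT
4: bank 2 row 7 — prev None → EMPTY
5: bank 2 row 8 — prev 7 → CONFLICT
6: bank 2 row 8 — prev 8 → HIT
7: bank 3 row 5 — prev None → EMPTY
8: bank 1 row 3 — prev None → EMPTY
9: bank 4 row 8 — prev 8 → HIT
10: bank 0 row 2 — prev None → EMPTY
11: bank 3 row 0 — prev 5 → CONFLICT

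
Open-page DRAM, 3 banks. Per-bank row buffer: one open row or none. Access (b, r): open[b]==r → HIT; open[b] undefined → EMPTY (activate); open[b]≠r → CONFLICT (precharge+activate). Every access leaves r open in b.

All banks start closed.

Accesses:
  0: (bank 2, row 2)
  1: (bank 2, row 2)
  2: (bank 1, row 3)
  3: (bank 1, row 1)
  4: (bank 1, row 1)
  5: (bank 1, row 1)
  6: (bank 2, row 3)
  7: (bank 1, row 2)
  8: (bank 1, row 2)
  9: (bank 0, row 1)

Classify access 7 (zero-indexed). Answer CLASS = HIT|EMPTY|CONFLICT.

  [0] b2 r2: no row ⇒ E
  [1] b2 r2: had r2 ⇒ H
  [2] b1 r3: no row ⇒ E
  [3] b1 r1: had r3 ⇒ C
  [4] b1 r1: had r1 ⇒ H
  [5] b1 r1: had r1 ⇒ H
  [6] b2 r3: had r2 ⇒ C
  [7] b1 r2: had r1 ⇒ C
  [8] b1 r2: had r2 ⇒ H
  [9] b0 r1: no row ⇒ E

CLASS = CONFLICT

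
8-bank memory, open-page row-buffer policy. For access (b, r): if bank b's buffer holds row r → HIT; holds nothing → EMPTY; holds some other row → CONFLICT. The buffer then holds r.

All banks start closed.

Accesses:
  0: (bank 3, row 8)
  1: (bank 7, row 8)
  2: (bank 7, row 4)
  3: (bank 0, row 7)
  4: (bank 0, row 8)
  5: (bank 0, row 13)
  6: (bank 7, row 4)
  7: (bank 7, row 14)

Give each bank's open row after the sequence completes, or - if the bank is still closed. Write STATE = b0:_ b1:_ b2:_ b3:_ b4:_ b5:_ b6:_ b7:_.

STATE = b0:13 b1:- b2:- b3:8 b4:- b5:- b6:- b7:14

#0 (3,8) E
#1 (7,8) E
#2 (7,4) C  (was 8)
#3 (0,7) E
#4 (0,8) C  (was 7)
#5 (0,13) C  (was 8)
#6 (7,4) H  (was 4)
#7 (7,14) C  (was 4)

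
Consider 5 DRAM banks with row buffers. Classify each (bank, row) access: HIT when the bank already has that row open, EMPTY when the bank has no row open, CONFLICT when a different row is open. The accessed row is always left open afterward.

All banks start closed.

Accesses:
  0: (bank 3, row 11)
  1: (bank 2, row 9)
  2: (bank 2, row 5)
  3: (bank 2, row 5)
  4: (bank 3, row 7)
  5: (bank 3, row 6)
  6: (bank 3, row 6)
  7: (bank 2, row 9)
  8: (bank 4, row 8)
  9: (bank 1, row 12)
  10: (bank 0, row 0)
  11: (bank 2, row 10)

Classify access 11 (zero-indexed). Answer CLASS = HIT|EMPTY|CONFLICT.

CLASS = CONFLICT

0: bank 3 row 11 — prev None → EMPTY
1: bank 2 row 9 — prev None → EMPTY
2: bank 2 row 5 — prev 9 → CONFLICT
3: bank 2 row 5 — prev 5 → HIT
4: bank 3 row 7 — prev 11 → CONFLICT
5: bank 3 row 6 — prev 7 → CONFLICT
6: bank 3 row 6 — prev 6 → HIT
7: bank 2 row 9 — prev 5 → CONFLICT
8: bank 4 row 8 — prev None → EMPTY
9: bank 1 row 12 — prev None → EMPTY
10: bank 0 row 0 — prev None → EMPTY
11: bank 2 row 10 — prev 9 → CONFLICT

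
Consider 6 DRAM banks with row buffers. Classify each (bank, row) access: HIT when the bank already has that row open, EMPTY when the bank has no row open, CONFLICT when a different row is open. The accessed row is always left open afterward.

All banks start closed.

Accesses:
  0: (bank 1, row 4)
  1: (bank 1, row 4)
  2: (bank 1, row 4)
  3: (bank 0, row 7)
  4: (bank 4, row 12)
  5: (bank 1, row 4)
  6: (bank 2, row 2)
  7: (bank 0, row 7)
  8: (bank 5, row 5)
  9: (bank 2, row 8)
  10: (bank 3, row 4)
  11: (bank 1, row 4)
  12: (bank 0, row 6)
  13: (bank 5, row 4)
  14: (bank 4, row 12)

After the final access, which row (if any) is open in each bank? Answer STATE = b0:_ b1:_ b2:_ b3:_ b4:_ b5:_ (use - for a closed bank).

STATE = b0:6 b1:4 b2:8 b3:4 b4:12 b5:4

0: bank 1 row 4 — prev None → EMPTY
1: bank 1 row 4 — prev 4 → HIT
2: bank 1 row 4 — prev 4 → HIT
3: bank 0 row 7 — prev None → EMPTY
4: bank 4 row 12 — prev None → EMPTY
5: bank 1 row 4 — prev 4 → HIT
6: bank 2 row 2 — prev None → EMPTY
7: bank 0 row 7 — prev 7 → HIT
8: bank 5 row 5 — prev None → EMPTY
9: bank 2 row 8 — prev 2 → CONFLICT
10: bank 3 row 4 — prev None → EMPTY
11: bank 1 row 4 — prev 4 → HIT
12: bank 0 row 6 — prev 7 → CONFLICT
13: bank 5 row 4 — prev 5 → CONFLICT
14: bank 4 row 12 — prev 12 → HIT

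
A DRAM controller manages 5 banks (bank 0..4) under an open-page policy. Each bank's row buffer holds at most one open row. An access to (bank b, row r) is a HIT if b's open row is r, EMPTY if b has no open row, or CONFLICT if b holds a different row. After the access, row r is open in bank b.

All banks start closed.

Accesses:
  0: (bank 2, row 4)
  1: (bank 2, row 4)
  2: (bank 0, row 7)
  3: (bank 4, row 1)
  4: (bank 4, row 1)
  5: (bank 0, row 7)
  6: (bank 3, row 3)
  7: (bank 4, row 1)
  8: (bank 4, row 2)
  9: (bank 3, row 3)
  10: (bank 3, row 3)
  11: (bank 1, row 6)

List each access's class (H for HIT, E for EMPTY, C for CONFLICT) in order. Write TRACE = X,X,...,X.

  [0] b2 r4: no row ⇒ E
  [1] b2 r4: had r4 ⇒ H
  [2] b0 r7: no row ⇒ E
  [3] b4 r1: no row ⇒ E
  [4] b4 r1: had r1 ⇒ H
  [5] b0 r7: had r7 ⇒ H
  [6] b3 r3: no row ⇒ E
  [7] b4 r1: had r1 ⇒ H
  [8] b4 r2: had r1 ⇒ C
  [9] b3 r3: had r3 ⇒ H
  [10] b3 r3: had r3 ⇒ H
  [11] b1 r6: no row ⇒ E

TRACE = E,H,E,E,H,H,E,H,C,H,H,E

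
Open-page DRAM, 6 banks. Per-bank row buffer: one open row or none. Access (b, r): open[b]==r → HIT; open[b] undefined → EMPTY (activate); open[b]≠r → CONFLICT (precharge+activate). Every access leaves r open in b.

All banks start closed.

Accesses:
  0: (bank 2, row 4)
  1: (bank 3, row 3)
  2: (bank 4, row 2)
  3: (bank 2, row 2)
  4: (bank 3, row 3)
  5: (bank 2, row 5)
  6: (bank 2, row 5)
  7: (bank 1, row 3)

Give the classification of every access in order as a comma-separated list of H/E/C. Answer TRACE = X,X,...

TRACE = E,E,E,C,H,C,H,E

#0 (2,4) E
#1 (3,3) E
#2 (4,2) E
#3 (2,2) C  (was 4)
#4 (3,3) H  (was 3)
#5 (2,5) C  (was 2)
#6 (2,5) H  (was 5)
#7 (1,3) E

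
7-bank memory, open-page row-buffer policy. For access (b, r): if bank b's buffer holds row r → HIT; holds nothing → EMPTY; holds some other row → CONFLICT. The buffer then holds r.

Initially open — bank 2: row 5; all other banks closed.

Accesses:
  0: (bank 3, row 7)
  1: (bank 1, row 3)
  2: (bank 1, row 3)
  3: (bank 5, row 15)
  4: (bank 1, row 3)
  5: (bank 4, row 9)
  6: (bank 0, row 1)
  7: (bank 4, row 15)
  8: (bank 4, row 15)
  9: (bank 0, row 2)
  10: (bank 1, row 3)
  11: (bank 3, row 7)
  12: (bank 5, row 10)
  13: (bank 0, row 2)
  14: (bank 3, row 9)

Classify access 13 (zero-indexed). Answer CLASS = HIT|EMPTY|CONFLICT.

CLASS = HIT

0: bank 3 row 7 — prev None → EMPTY
1: bank 1 row 3 — prev None → EMPTY
2: bank 1 row 3 — prev 3 → HIT
3: bank 5 row 15 — prev None → EMPTY
4: bank 1 row 3 — prev 3 → HIT
5: bank 4 row 9 — prev None → EMPTY
6: bank 0 row 1 — prev None → EMPTY
7: bank 4 row 15 — prev 9 → CONFLICT
8: bank 4 row 15 — prev 15 → HIT
9: bank 0 row 2 — prev 1 → CONFLICT
10: bank 1 row 3 — prev 3 → HIT
11: bank 3 row 7 — prev 7 → HIT
12: bank 5 row 10 — prev 15 → CONFLICT
13: bank 0 row 2 — prev 2 → HIT
14: bank 3 row 9 — prev 7 → CONFLICT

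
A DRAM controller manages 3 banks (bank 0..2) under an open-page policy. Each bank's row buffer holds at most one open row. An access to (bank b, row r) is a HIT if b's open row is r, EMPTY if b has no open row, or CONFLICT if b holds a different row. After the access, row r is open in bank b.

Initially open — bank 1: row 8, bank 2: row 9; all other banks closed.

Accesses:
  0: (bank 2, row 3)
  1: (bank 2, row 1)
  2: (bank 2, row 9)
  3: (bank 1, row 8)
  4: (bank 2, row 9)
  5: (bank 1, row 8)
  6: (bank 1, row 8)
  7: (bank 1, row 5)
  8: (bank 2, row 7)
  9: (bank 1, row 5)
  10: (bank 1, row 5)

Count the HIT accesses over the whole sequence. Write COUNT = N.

0: bank 2 row 3 — prev 9 → CONFLICT
1: bank 2 row 1 — prev 3 → CONFLICT
2: bank 2 row 9 — prev 1 → CONFLICT
3: bank 1 row 8 — prev 8 → HIT
4: bank 2 row 9 — prev 9 → HIT
5: bank 1 row 8 — prev 8 → HIT
6: bank 1 row 8 — prev 8 → HIT
7: bank 1 row 5 — prev 8 → CONFLICT
8: bank 2 row 7 — prev 9 → CONFLICT
9: bank 1 row 5 — prev 5 → HIT
10: bank 1 row 5 — prev 5 → HIT

COUNT = 6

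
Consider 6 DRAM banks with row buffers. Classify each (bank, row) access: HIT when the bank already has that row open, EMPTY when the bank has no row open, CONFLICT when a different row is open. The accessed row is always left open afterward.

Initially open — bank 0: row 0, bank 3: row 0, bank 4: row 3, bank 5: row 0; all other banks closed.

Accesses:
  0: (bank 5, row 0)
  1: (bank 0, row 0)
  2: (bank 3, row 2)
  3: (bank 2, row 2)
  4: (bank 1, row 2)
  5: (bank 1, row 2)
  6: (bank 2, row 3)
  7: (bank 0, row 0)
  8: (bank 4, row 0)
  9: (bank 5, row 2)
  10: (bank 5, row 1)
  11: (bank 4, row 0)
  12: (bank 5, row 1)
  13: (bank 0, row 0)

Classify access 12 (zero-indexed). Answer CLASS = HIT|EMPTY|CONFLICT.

CLASS = HIT

#0 (5,0) H  (was 0)
#1 (0,0) H  (was 0)
#2 (3,2) C  (was 0)
#3 (2,2) E
#4 (1,2) E
#5 (1,2) H  (was 2)
#6 (2,3) C  (was 2)
#7 (0,0) H  (was 0)
#8 (4,0) C  (was 3)
#9 (5,2) C  (was 0)
#10 (5,1) C  (was 2)
#11 (4,0) H  (was 0)
#12 (5,1) H  (was 1)
#13 (0,0) H  (was 0)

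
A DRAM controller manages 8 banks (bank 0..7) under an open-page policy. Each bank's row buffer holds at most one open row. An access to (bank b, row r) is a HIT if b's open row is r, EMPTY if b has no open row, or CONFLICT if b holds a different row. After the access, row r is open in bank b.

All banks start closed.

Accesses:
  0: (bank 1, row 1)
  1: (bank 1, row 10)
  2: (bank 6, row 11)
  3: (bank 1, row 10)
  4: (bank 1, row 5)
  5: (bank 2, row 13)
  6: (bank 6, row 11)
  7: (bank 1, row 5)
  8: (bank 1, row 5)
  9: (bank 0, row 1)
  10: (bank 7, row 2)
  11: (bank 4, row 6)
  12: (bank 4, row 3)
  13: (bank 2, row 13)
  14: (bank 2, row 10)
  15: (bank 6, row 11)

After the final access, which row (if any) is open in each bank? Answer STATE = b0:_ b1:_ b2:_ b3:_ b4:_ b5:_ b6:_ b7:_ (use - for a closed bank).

STATE = b0:1 b1:5 b2:10 b3:- b4:3 b5:- b6:11 b7:2

0: bank 1 row 1 — prev None → EMPTY
1: bank 1 row 10 — prev 1 → CONFLICT
2: bank 6 row 11 — prev None → EMPTY
3: bank 1 row 10 — prev 10 → HIT
4: bank 1 row 5 — prev 10 → CONFLICT
5: bank 2 row 13 — prev None → EMPTY
6: bank 6 row 11 — prev 11 → HIT
7: bank 1 row 5 — prev 5 → HIT
8: bank 1 row 5 — prev 5 → HIT
9: bank 0 row 1 — prev None → EMPTY
10: bank 7 row 2 — prev None → EMPTY
11: bank 4 row 6 — prev None → EMPTY
12: bank 4 row 3 — prev 6 → CONFLICT
13: bank 2 row 13 — prev 13 → HIT
14: bank 2 row 10 — prev 13 → CONFLICT
15: bank 6 row 11 — prev 11 → HIT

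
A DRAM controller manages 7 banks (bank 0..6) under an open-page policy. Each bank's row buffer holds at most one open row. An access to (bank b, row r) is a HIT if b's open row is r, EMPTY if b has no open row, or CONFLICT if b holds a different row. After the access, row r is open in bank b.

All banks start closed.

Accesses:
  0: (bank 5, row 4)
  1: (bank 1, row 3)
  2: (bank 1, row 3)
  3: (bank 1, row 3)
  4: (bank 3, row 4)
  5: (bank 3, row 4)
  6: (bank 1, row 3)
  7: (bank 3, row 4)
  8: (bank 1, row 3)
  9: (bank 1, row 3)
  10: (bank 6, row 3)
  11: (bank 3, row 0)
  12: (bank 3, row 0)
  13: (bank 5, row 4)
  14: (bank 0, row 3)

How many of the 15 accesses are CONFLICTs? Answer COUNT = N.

0: bank 5 row 4 — prev None → EMPTY
1: bank 1 row 3 — prev None → EMPTY
2: bank 1 row 3 — prev 3 → HIT
3: bank 1 row 3 — prev 3 → HIT
4: bank 3 row 4 — prev None → EMPTY
5: bank 3 row 4 — prev 4 → HIT
6: bank 1 row 3 — prev 3 → HIT
7: bank 3 row 4 — prev 4 → HIT
8: bank 1 row 3 — prev 3 → HIT
9: bank 1 row 3 — prev 3 → HIT
10: bank 6 row 3 — prev None → EMPTY
11: bank 3 row 0 — prev 4 → CONFLICT
12: bank 3 row 0 — prev 0 → HIT
13: bank 5 row 4 — prev 4 → HIT
14: bank 0 row 3 — prev None → EMPTY

COUNT = 1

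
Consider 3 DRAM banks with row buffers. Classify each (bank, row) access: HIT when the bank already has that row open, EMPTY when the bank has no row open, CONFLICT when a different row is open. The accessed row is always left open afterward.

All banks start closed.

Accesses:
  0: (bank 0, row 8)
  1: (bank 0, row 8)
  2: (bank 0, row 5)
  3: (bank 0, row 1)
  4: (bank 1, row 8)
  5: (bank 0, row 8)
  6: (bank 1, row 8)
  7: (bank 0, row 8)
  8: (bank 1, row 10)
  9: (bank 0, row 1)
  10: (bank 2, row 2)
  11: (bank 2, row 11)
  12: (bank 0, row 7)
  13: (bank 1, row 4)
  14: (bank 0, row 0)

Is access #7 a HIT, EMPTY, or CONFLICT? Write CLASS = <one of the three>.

CLASS = HIT

#0 (0,8) E
#1 (0,8) H  (was 8)
#2 (0,5) C  (was 8)
#3 (0,1) C  (was 5)
#4 (1,8) E
#5 (0,8) C  (was 1)
#6 (1,8) H  (was 8)
#7 (0,8) H  (was 8)
#8 (1,10) C  (was 8)
#9 (0,1) C  (was 8)
#10 (2,2) E
#11 (2,11) C  (was 2)
#12 (0,7) C  (was 1)
#13 (1,4) C  (was 10)
#14 (0,0) C  (was 7)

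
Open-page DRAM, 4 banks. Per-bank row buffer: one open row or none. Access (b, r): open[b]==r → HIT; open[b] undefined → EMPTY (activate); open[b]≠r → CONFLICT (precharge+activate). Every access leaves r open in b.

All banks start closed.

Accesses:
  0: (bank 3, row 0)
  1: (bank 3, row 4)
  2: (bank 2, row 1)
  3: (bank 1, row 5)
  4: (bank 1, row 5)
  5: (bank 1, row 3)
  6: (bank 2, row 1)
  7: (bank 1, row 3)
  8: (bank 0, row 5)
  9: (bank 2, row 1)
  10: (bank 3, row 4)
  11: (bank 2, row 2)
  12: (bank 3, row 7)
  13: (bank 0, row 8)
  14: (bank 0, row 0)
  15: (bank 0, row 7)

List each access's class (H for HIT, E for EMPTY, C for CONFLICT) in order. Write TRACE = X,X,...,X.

0: bank 3 row 0 — prev None → EMPTY
1: bank 3 row 4 — prev 0 → CONFLICT
2: bank 2 row 1 — prev None → EMPTY
3: bank 1 row 5 — prev None → EMPTY
4: bank 1 row 5 — prev 5 → HIT
5: bank 1 row 3 — prev 5 → CONFLICT
6: bank 2 row 1 — prev 1 → HIT
7: bank 1 row 3 — prev 3 → HIT
8: bank 0 row 5 — prev None → EMPTY
9: bank 2 row 1 — prev 1 → HIT
10: bank 3 row 4 — prev 4 → HIT
11: bank 2 row 2 — prev 1 → CONFLICT
12: bank 3 row 7 — prev 4 → CONFLICT
13: bank 0 row 8 — prev 5 → CONFLICT
14: bank 0 row 0 — prev 8 → CONFLICT
15: bank 0 row 7 — prev 0 → CONFLICT

TRACE = E,C,E,E,H,C,H,H,E,H,H,C,C,C,C,C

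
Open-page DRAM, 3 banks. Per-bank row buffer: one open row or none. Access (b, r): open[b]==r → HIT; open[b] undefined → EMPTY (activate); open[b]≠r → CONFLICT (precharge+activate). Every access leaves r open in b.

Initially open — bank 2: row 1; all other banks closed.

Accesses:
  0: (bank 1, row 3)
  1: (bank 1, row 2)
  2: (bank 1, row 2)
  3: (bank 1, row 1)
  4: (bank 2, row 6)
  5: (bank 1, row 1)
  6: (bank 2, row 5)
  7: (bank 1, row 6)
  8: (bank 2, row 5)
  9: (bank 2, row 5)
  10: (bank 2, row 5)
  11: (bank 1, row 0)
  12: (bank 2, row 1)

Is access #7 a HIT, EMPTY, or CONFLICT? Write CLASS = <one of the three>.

CLASS = CONFLICT

step 0: bank1 None->3 [EMPTY]
step 1: bank1 3->2 [CONFLICT]
step 2: bank1 2->2 [HIT]
step 3: bank1 2->1 [CONFLICT]
step 4: bank2 1->6 [CONFLICT]
step 5: bank1 1->1 [HIT]
step 6: bank2 6->5 [CONFLICT]
step 7: bank1 1->6 [CONFLICT]
step 8: bank2 5->5 [HIT]
step 9: bank2 5->5 [HIT]
step 10: bank2 5->5 [HIT]
step 11: bank1 6->0 [CONFLICT]
step 12: bank2 5->1 [CONFLICT]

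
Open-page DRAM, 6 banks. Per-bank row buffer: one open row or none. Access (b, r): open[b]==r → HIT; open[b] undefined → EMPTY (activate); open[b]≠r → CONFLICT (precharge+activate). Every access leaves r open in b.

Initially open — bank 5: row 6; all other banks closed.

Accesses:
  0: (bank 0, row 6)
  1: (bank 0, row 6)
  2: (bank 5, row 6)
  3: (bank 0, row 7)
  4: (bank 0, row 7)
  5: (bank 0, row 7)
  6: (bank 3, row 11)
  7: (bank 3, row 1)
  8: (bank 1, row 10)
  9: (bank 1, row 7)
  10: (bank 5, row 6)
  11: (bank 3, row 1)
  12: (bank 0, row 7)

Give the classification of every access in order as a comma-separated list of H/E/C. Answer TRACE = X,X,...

step 0: bank0 None->6 [EMPTY]
step 1: bank0 6->6 [HIT]
step 2: bank5 6->6 [HIT]
step 3: bank0 6->7 [CONFLICT]
step 4: bank0 7->7 [HIT]
step 5: bank0 7->7 [HIT]
step 6: bank3 None->11 [EMPTY]
step 7: bank3 11->1 [CONFLICT]
step 8: bank1 None->10 [EMPTY]
step 9: bank1 10->7 [CONFLICT]
step 10: bank5 6->6 [HIT]
step 11: bank3 1->1 [HIT]
step 12: bank0 7->7 [HIT]

TRACE = E,H,H,C,H,H,E,C,E,C,H,H,H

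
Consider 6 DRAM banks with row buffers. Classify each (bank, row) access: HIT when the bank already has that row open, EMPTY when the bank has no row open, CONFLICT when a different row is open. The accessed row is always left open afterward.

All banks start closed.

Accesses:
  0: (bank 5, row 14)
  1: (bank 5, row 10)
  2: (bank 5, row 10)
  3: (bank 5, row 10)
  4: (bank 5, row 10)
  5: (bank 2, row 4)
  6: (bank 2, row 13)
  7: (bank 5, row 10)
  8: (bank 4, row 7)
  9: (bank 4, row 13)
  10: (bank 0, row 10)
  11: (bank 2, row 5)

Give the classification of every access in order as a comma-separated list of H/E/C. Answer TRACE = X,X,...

TRACE = E,C,H,H,H,E,C,H,E,C,E,C

0: bank 5 row 14 — prev None → EMPTY
1: bank 5 row 10 — prev 14 → CONFLICT
2: bank 5 row 10 — prev 10 → HIT
3: bank 5 row 10 — prev 10 → HIT
4: bank 5 row 10 — prev 10 → HIT
5: bank 2 row 4 — prev None → EMPTY
6: bank 2 row 13 — prev 4 → CONFLICT
7: bank 5 row 10 — prev 10 → HIT
8: bank 4 row 7 — prev None → EMPTY
9: bank 4 row 13 — prev 7 → CONFLICT
10: bank 0 row 10 — prev None → EMPTY
11: bank 2 row 5 — prev 13 → CONFLICT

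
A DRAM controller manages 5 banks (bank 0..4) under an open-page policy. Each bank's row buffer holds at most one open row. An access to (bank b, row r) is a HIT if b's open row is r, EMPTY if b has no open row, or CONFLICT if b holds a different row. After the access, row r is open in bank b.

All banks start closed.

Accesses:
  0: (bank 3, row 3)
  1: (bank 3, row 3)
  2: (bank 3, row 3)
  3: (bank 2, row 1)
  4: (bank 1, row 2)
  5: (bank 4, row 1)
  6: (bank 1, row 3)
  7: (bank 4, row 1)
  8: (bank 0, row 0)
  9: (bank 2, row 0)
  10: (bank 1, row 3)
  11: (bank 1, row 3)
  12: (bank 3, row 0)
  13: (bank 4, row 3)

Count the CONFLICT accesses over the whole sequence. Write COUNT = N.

step 0: bank3 None->3 [EMPTY]
step 1: bank3 3->3 [HIT]
step 2: bank3 3->3 [HIT]
step 3: bank2 None->1 [EMPTY]
step 4: bank1 None->2 [EMPTY]
step 5: bank4 None->1 [EMPTY]
step 6: bank1 2->3 [CONFLICT]
step 7: bank4 1->1 [HIT]
step 8: bank0 None->0 [EMPTY]
step 9: bank2 1->0 [CONFLICT]
step 10: bank1 3->3 [HIT]
step 11: bank1 3->3 [HIT]
step 12: bank3 3->0 [CONFLICT]
step 13: bank4 1->3 [CONFLICT]

COUNT = 4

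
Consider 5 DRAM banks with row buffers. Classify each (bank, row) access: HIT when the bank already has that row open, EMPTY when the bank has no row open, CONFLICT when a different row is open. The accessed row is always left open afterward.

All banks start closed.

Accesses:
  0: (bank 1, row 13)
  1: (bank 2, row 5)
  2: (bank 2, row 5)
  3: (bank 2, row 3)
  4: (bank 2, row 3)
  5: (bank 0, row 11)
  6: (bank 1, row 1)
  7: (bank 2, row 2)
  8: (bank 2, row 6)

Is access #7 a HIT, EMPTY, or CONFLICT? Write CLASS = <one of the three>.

CLASS = CONFLICT

step 0: bank1 None->13 [EMPTY]
step 1: bank2 None->5 [EMPTY]
step 2: bank2 5->5 [HIT]
step 3: bank2 5->3 [CONFLICT]
step 4: bank2 3->3 [HIT]
step 5: bank0 None->11 [EMPTY]
step 6: bank1 13->1 [CONFLICT]
step 7: bank2 3->2 [CONFLICT]
step 8: bank2 2->6 [CONFLICT]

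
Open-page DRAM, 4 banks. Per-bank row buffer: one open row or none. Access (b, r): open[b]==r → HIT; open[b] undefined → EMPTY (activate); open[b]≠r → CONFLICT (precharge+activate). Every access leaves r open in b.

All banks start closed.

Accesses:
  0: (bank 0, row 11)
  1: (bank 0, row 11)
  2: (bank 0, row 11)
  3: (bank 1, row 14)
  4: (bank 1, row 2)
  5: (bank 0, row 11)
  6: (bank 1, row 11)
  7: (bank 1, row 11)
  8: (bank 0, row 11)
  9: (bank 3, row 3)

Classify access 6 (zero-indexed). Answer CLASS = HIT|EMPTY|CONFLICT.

CLASS = CONFLICT

#0 (0,11) E
#1 (0,11) H  (was 11)
#2 (0,11) H  (was 11)
#3 (1,14) E
#4 (1,2) C  (was 14)
#5 (0,11) H  (was 11)
#6 (1,11) C  (was 2)
#7 (1,11) H  (was 11)
#8 (0,11) H  (was 11)
#9 (3,3) E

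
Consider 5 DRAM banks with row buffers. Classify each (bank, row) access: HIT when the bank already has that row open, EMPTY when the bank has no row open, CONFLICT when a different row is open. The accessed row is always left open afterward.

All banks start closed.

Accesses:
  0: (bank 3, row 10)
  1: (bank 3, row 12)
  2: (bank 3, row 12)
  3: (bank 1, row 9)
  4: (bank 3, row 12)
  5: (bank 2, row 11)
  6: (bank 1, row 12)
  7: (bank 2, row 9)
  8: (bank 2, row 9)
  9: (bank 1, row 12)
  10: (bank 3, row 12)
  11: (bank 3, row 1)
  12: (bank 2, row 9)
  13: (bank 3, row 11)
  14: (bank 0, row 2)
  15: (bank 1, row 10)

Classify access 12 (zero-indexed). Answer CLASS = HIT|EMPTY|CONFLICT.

#0 (3,10) E
#1 (3,12) C  (was 10)
#2 (3,12) H  (was 12)
#3 (1,9) E
#4 (3,12) H  (was 12)
#5 (2,11) E
#6 (1,12) C  (was 9)
#7 (2,9) C  (was 11)
#8 (2,9) H  (was 9)
#9 (1,12) H  (was 12)
#10 (3,12) H  (was 12)
#11 (3,1) C  (was 12)
#12 (2,9) H  (was 9)
#13 (3,11) C  (was 1)
#14 (0,2) E
#15 (1,10) C  (was 12)

CLASS = HIT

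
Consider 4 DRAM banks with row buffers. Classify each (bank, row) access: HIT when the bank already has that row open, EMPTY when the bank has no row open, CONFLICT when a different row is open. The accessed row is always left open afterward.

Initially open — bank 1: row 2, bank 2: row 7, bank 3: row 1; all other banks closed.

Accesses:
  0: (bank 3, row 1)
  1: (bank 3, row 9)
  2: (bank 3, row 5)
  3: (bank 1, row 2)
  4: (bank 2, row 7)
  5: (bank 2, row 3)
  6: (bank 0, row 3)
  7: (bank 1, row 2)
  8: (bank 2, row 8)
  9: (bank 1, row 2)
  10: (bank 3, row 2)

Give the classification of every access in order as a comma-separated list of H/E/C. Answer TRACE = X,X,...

TRACE = H,C,C,H,H,C,E,H,C,H,C

0: bank 3 row 1 — prev 1 → HIT
1: bank 3 row 9 — prev 1 → CONFLICT
2: bank 3 row 5 — prev 9 → CONFLICT
3: bank 1 row 2 — prev 2 → HIT
4: bank 2 row 7 — prev 7 → HIT
5: bank 2 row 3 — prev 7 → CONFLICT
6: bank 0 row 3 — prev None → EMPTY
7: bank 1 row 2 — prev 2 → HIT
8: bank 2 row 8 — prev 3 → CONFLICT
9: bank 1 row 2 — prev 2 → HIT
10: bank 3 row 2 — prev 5 → CONFLICT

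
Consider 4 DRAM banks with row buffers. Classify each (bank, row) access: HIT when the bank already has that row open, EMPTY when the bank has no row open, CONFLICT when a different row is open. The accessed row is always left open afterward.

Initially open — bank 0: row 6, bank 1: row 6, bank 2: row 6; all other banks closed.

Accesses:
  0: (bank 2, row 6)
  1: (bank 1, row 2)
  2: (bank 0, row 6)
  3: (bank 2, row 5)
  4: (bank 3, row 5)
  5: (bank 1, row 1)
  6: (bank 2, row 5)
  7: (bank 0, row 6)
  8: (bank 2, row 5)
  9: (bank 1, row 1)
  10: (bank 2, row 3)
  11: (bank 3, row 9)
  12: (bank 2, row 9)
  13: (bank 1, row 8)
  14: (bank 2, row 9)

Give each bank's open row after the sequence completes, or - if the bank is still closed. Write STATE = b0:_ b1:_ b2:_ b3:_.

  [0] b2 r6: had r6 ⇒ H
  [1] b1 r2: had r6 ⇒ C
  [2] b0 r6: had r6 ⇒ H
  [3] b2 r5: had r6 ⇒ C
  [4] b3 r5: no row ⇒ E
  [5] b1 r1: had r2 ⇒ C
  [6] b2 r5: had r5 ⇒ H
  [7] b0 r6: had r6 ⇒ H
  [8] b2 r5: had r5 ⇒ H
  [9] b1 r1: had r1 ⇒ H
  [10] b2 r3: had r5 ⇒ C
  [11] b3 r9: had r5 ⇒ C
  [12] b2 r9: had r3 ⇒ C
  [13] b1 r8: had r1 ⇒ C
  [14] b2 r9: had r9 ⇒ H

STATE = b0:6 b1:8 b2:9 b3:9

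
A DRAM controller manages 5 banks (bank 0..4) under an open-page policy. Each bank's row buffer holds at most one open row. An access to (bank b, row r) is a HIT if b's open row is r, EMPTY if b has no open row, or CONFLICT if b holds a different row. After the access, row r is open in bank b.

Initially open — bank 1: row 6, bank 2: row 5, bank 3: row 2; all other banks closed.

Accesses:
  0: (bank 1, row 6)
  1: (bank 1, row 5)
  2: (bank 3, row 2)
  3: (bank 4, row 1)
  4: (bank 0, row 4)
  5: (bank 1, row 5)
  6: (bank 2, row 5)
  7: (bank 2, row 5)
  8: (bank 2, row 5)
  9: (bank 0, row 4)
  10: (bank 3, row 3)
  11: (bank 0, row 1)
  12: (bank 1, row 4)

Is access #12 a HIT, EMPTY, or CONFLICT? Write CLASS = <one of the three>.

  [0] b1 r6: had r6 ⇒ H
  [1] b1 r5: had r6 ⇒ C
  [2] b3 r2: had r2 ⇒ H
  [3] b4 r1: no row ⇒ E
  [4] b0 r4: no row ⇒ E
  [5] b1 r5: had r5 ⇒ H
  [6] b2 r5: had r5 ⇒ H
  [7] b2 r5: had r5 ⇒ H
  [8] b2 r5: had r5 ⇒ H
  [9] b0 r4: had r4 ⇒ H
  [10] b3 r3: had r2 ⇒ C
  [11] b0 r1: had r4 ⇒ C
  [12] b1 r4: had r5 ⇒ C

CLASS = CONFLICT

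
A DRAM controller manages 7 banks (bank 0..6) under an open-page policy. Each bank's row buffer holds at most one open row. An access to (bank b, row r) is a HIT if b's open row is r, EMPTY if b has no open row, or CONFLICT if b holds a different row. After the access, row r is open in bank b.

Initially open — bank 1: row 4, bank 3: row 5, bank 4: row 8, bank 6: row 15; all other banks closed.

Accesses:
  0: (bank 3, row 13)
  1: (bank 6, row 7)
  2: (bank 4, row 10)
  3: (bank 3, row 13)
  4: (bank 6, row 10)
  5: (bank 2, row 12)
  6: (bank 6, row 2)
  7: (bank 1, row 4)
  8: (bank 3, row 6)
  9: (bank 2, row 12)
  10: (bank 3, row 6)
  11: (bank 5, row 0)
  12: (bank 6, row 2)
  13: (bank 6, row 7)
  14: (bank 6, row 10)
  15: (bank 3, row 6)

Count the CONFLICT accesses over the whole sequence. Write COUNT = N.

COUNT = 8

  [0] b3 r13: had r5 ⇒ C
  [1] b6 r7: had r15 ⇒ C
  [2] b4 r10: had r8 ⇒ C
  [3] b3 r13: had r13 ⇒ H
  [4] b6 r10: had r7 ⇒ C
  [5] b2 r12: no row ⇒ E
  [6] b6 r2: had r10 ⇒ C
  [7] b1 r4: had r4 ⇒ H
  [8] b3 r6: had r13 ⇒ C
  [9] b2 r12: had r12 ⇒ H
  [10] b3 r6: had r6 ⇒ H
  [11] b5 r0: no row ⇒ E
  [12] b6 r2: had r2 ⇒ H
  [13] b6 r7: had r2 ⇒ C
  [14] b6 r10: had r7 ⇒ C
  [15] b3 r6: had r6 ⇒ H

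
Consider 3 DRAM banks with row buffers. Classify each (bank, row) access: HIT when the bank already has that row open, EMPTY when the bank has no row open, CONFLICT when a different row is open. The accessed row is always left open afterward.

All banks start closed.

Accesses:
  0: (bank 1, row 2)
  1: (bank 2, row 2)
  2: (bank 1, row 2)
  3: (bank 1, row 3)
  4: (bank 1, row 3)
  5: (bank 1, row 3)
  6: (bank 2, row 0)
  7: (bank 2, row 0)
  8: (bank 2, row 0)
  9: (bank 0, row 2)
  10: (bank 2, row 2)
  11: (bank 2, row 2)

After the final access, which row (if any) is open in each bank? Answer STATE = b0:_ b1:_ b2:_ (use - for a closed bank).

0: bank 1 row 2 — prev None → EMPTY
1: bank 2 row 2 — prev None → EMPTY
2: bank 1 row 2 — prev 2 → HIT
3: bank 1 row 3 — prev 2 → CONFLICT
4: bank 1 row 3 — prev 3 → HIT
5: bank 1 row 3 — prev 3 → HIT
6: bank 2 row 0 — prev 2 → CONFLICT
7: bank 2 row 0 — prev 0 → HIT
8: bank 2 row 0 — prev 0 → HIT
9: bank 0 row 2 — prev None → EMPTY
10: bank 2 row 2 — prev 0 → CONFLICT
11: bank 2 row 2 — prev 2 → HIT

STATE = b0:2 b1:3 b2:2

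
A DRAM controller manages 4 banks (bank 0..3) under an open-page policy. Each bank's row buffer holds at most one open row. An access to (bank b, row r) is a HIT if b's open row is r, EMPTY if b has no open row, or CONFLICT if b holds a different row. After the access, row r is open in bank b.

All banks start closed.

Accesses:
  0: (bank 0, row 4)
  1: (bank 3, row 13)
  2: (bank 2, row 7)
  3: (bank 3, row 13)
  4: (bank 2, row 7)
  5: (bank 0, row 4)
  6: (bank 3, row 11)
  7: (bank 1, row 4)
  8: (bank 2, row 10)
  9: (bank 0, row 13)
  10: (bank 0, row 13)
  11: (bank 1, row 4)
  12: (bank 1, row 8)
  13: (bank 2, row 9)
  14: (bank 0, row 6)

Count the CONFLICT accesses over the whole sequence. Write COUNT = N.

COUNT = 6

step 0: bank0 None->4 [EMPTY]
step 1: bank3 None->13 [EMPTY]
step 2: bank2 None->7 [EMPTY]
step 3: bank3 13->13 [HIT]
step 4: bank2 7->7 [HIT]
step 5: bank0 4->4 [HIT]
step 6: bank3 13->11 [CONFLICT]
step 7: bank1 None->4 [EMPTY]
step 8: bank2 7->10 [CONFLICT]
step 9: bank0 4->13 [CONFLICT]
step 10: bank0 13->13 [HIT]
step 11: bank1 4->4 [HIT]
step 12: bank1 4->8 [CONFLICT]
step 13: bank2 10->9 [CONFLICT]
step 14: bank0 13->6 [CONFLICT]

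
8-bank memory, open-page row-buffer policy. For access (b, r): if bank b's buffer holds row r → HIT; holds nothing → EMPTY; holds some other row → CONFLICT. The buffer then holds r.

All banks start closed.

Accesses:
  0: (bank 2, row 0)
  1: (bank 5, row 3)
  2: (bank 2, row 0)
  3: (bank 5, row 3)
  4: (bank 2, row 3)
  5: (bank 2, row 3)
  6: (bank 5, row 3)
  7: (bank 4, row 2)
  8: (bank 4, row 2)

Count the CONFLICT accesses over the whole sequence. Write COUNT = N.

COUNT = 1

#0 (2,0) E
#1 (5,3) E
#2 (2,0) H  (was 0)
#3 (5,3) H  (was 3)
#4 (2,3) C  (was 0)
#5 (2,3) H  (was 3)
#6 (5,3) H  (was 3)
#7 (4,2) E
#8 (4,2) H  (was 2)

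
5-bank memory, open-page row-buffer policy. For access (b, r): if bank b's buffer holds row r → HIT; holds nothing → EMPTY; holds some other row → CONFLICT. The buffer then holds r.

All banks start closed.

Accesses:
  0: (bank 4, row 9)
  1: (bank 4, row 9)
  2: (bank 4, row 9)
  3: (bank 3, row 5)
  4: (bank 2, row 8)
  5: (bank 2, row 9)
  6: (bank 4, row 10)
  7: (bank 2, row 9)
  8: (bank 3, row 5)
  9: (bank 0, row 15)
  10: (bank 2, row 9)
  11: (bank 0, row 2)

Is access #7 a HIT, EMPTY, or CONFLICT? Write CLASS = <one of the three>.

0: bank 4 row 9 — prev None → EMPTY
1: bank 4 row 9 — prev 9 → HIT
2: bank 4 row 9 — prev 9 → HIT
3: bank 3 row 5 — prev None → EMPTY
4: bank 2 row 8 — prev None → EMPTY
5: bank 2 row 9 — prev 8 → CONFLICT
6: bank 4 row 10 — prev 9 → CONFLICT
7: bank 2 row 9 — prev 9 → HIT
8: bank 3 row 5 — prev 5 → HIT
9: bank 0 row 15 — prev None → EMPTY
10: bank 2 row 9 — prev 9 → HIT
11: bank 0 row 2 — prev 15 → CONFLICT

CLASS = HIT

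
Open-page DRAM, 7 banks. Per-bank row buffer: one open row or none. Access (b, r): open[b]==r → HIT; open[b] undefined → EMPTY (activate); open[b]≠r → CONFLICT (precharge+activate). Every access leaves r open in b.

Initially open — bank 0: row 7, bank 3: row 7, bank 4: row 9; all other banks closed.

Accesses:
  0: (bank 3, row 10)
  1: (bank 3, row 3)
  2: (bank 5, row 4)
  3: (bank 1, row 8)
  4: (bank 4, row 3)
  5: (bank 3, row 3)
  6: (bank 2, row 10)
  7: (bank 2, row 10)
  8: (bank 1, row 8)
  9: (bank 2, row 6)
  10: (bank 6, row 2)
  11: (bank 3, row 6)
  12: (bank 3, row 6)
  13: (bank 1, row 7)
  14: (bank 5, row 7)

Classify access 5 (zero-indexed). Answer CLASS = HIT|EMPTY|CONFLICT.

#0 (3,10) C  (was 7)
#1 (3,3) C  (was 10)
#2 (5,4) E
#3 (1,8) E
#4 (4,3) C  (was 9)
#5 (3,3) H  (was 3)
#6 (2,10) E
#7 (2,10) H  (was 10)
#8 (1,8) H  (was 8)
#9 (2,6) C  (was 10)
#10 (6,2) E
#11 (3,6) C  (was 3)
#12 (3,6) H  (was 6)
#13 (1,7) C  (was 8)
#14 (5,7) C  (was 4)

CLASS = HIT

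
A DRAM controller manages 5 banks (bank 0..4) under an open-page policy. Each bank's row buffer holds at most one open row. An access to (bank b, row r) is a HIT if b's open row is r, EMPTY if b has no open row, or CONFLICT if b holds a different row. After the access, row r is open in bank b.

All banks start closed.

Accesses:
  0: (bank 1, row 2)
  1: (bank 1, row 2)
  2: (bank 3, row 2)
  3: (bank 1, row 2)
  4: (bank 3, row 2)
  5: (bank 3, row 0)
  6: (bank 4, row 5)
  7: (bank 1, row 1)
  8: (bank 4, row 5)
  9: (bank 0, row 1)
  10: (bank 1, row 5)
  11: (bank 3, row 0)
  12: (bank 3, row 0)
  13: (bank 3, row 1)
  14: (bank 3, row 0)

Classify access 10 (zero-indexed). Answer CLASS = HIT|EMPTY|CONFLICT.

0: bank 1 row 2 — prev None → EMPTY
1: bank 1 row 2 — prev 2 → HIT
2: bank 3 row 2 — prev None → EMPTY
3: bank 1 row 2 — prev 2 → HIT
4: bank 3 row 2 — prev 2 → HIT
5: bank 3 row 0 — prev 2 → CONFLICT
6: bank 4 row 5 — prev None → EMPTY
7: bank 1 row 1 — prev 2 → CONFLICT
8: bank 4 row 5 — prev 5 → HIT
9: bank 0 row 1 — prev None → EMPTY
10: bank 1 row 5 — prev 1 → CONFLICT
11: bank 3 row 0 — prev 0 → HIT
12: bank 3 row 0 — prev 0 → HIT
13: bank 3 row 1 — prev 0 → CONFLICT
14: bank 3 row 0 — prev 1 → CONFLICT

CLASS = CONFLICT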